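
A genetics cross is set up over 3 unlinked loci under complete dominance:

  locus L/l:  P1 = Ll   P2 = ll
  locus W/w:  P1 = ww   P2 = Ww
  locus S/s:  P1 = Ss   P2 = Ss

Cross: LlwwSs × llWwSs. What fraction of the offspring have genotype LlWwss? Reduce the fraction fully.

LlwwSs gametes: LwS×2, Lws×2, lwS×2, lws×2
llWwSs gametes: lWS×2, lWs×2, lwS×2, lws×2
LlwwSs×llWwSs grid (8·8=64): LlWwSS=4 LlWwSs=8 LlWwss=4 LlwwSS=4 LlwwSs=8 Llwwss=4 llWwSS=4 llWwSs=8 llWwss=4 llwwSS=4 llwwSs=8 llwwss=4
LlWwss hits 4/64; gcd=4; 4÷4/64÷4 = 1/16

P(LlWwss) = 1/16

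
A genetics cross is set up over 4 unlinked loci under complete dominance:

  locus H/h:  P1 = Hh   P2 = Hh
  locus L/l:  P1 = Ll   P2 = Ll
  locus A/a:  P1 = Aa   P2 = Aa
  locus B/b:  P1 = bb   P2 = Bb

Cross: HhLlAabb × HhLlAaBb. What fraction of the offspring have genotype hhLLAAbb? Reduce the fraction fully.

HhLlAabb gametes: HLAb×2, HLab×2, HlAb×2, Hlab×2, hLAb×2, hLab×2, hlAb×2, hlab×2
HhLlAaBb gametes: HLAB×1, HLAb×1, HLaB×1, HLab×1, HlAB×1, HlAb×1, HlaB×1, Hlab×1, hLAB×1, hLAb×1, hLaB×1, hLab×1, hlAB×1, hlAb×1, hlaB×1, hlab×1
HhLlAabb×HhLlAaBb grid (16·16=256): HHLLAABb=2 HHLLAAbb=2 HHLLAaBb=4 HHLLAabb=4 HHLLaaBb=2 HHLLaabb=2 HHLlAABb=4 HHLlAAbb=4 HHLlAaBb=8 HHLlAabb=8 HHLlaaBb=4 HHLlaabb=4 HHllAABb=2 HHllAAbb=2 HHllAaBb=4 HHllAabb=4 HHllaaBb=2 HHllaabb=2 HhLLAABb=4 HhLLAAbb=4 HhLLAaBb=8 HhLLAabb=8 HhLLaaBb=4 HhLLaabb=4 HhLlAABb=8 HhLlAAbb=8 HhLlAaBb=16 HhLlAabb=16 HhLlaaBb=8 HhLlaabb=8 HhllAABb=4 HhllAAbb=4 HhllAaBb=8 HhllAabb=8 HhllaaBb=4 Hhllaabb=4 hhLLAABb=2 hhLLAAbb=2 hhLLAaBb=4 hhLLAabb=4 hhLLaaBb=2 hhLLaabb=2 hhLlAABb=4 hhLlAAbb=4 hhLlAaBb=8 hhLlAabb=8 hhLlaaBb=4 hhLlaabb=4 hhllAABb=2 hhllAAbb=2 hhllAaBb=4 hhllAabb=4 hhllaaBb=2 hhllaabb=2
hhLLAAbb hits 2/256; gcd=2; 2÷2/256÷2 = 1/128

P(hhLLAAbb) = 1/128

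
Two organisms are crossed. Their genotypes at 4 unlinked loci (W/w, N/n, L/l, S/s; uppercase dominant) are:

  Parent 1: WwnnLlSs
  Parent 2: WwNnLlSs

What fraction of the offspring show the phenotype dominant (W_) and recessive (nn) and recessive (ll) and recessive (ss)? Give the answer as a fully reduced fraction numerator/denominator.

P(W_ nn ll ss) = 3/128

WwnnLlSs gametes: WnLS×2, WnLs×2, WnlS×2, Wnls×2, wnLS×2, wnLs×2, wnlS×2, wnls×2
WwNnLlSs gametes: WNLS×1, WNLs×1, WNlS×1, WNls×1, WnLS×1, WnLs×1, WnlS×1, Wnls×1, wNLS×1, wNLs×1, wNlS×1, wNls×1, wnLS×1, wnLs×1, wnlS×1, wnls×1
WwnnLlSs×WwNnLlSs grid (16·16=256): WWNnLLSS=2 WWNnLLSs=4 WWNnLLss=2 WWNnLlSS=4 WWNnLlSs=8 WWNnLlss=4 WWNnllSS=2 WWNnllSs=4 WWNnllss=2 WWnnLLSS=2 WWnnLLSs=4 WWnnLLss=2 WWnnLlSS=4 WWnnLlSs=8 WWnnLlss=4 WWnnllSS=2 WWnnllSs=4 WWnnllss=2 WwNnLLSS=4 WwNnLLSs=8 WwNnLLss=4 WwNnLlSS=8 WwNnLlSs=16 WwNnLlss=8 WwNnllSS=4 WwNnllSs=8 WwNnllss=4 WwnnLLSS=4 WwnnLLSs=8 WwnnLLss=4 WwnnLlSS=8 WwnnLlSs=16 WwnnLlss=8 WwnnllSS=4 WwnnllSs=8 Wwnnllss=4 wwNnLLSS=2 wwNnLLSs=4 wwNnLLss=2 wwNnLlSS=4 wwNnLlSs=8 wwNnLlss=4 wwNnllSS=2 wwNnllSs=4 wwNnllss=2 wwnnLLSS=2 wwnnLLSs=4 wwnnLLss=2 wwnnLlSS=4 wwnnLlSs=8 wwnnLlss=4 wwnnllSS=2 wwnnllSs=4 wwnnllss=2
W_ nn ll ss hits 6/256; gcd=2; 6÷2/256÷2 = 3/128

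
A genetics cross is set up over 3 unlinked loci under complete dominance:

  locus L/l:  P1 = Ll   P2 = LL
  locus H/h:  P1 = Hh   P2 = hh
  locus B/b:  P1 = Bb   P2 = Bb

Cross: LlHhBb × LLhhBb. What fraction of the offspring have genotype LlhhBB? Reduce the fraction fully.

LlHhBb gametes: LHB×1, LHb×1, LhB×1, Lhb×1, lHB×1, lHb×1, lhB×1, lhb×1
LLhhBb gametes: LhB×4, Lhb×4
LlHhBb×LLhhBb grid (8·8=64): LLHhBB=4 LLHhBb=8 LLHhbb=4 LLhhBB=4 LLhhBb=8 LLhhbb=4 LlHhBB=4 LlHhBb=8 LlHhbb=4 LlhhBB=4 LlhhBb=8 Llhhbb=4
LlhhBB hits 4/64; gcd=4; 4÷4/64÷4 = 1/16

P(LlhhBB) = 1/16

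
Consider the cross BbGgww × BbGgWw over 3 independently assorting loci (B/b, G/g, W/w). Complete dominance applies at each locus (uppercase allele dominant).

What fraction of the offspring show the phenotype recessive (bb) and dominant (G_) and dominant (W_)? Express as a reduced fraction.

BbGgww gametes: BGw×2, Bgw×2, bGw×2, bgw×2
BbGgWw gametes: BGW×1, BGw×1, BgW×1, Bgw×1, bGW×1, bGw×1, bgW×1, bgw×1
BbGgww×BbGgWw grid (8·8=64): BBGGWw=2 BBGGww=2 BBGgWw=4 BBGgww=4 BBggWw=2 BBggww=2 BbGGWw=4 BbGGww=4 BbGgWw=8 BbGgww=8 BbggWw=4 Bbggww=4 bbGGWw=2 bbGGww=2 bbGgWw=4 bbGgww=4 bbggWw=2 bbggww=2
bb G_ W_ hits 6/64; gcd=2; 6÷2/64÷2 = 3/32

P(bb G_ W_) = 3/32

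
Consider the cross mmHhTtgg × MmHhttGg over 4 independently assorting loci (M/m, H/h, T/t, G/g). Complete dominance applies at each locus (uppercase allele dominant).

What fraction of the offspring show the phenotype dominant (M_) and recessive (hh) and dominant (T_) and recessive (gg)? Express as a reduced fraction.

mmHhTtgg gametes: mHTg×4, mHtg×4, mhTg×4, mhtg×4
MmHhttGg gametes: MHtG×2, MHtg×2, MhtG×2, Mhtg×2, mHtG×2, mHtg×2, mhtG×2, mhtg×2
mmHhTtgg×MmHhttGg grid (16·16=256): MmHHTtGg=8 MmHHTtgg=8 MmHHttGg=8 MmHHttgg=8 MmHhTtGg=16 MmHhTtgg=16 MmHhttGg=16 MmHhttgg=16 MmhhTtGg=8 MmhhTtgg=8 MmhhttGg=8 Mmhhttgg=8 mmHHTtGg=8 mmHHTtgg=8 mmHHttGg=8 mmHHttgg=8 mmHhTtGg=16 mmHhTtgg=16 mmHhttGg=16 mmHhttgg=16 mmhhTtGg=8 mmhhTtgg=8 mmhhttGg=8 mmhhttgg=8
M_ hh T_ gg hits 8/256; gcd=8; 8÷8/256÷8 = 1/32

P(M_ hh T_ gg) = 1/32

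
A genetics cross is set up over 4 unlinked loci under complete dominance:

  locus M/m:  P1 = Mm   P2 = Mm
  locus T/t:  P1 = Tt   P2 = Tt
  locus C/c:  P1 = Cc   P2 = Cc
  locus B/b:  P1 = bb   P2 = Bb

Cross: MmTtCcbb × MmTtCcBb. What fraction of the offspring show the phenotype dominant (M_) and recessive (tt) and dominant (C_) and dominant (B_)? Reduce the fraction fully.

P(M_ tt C_ B_) = 9/128

MmTtCcbb gametes: MTCb×2, MTcb×2, MtCb×2, Mtcb×2, mTCb×2, mTcb×2, mtCb×2, mtcb×2
MmTtCcBb gametes: MTCB×1, MTCb×1, MTcB×1, MTcb×1, MtCB×1, MtCb×1, MtcB×1, Mtcb×1, mTCB×1, mTCb×1, mTcB×1, mTcb×1, mtCB×1, mtCb×1, mtcB×1, mtcb×1
MmTtCcbb×MmTtCcBb grid (16·16=256): MMTTCCBb=2 MMTTCCbb=2 MMTTCcBb=4 MMTTCcbb=4 MMTTccBb=2 MMTTccbb=2 MMTtCCBb=4 MMTtCCbb=4 MMTtCcBb=8 MMTtCcbb=8 MMTtccBb=4 MMTtccbb=4 MMttCCBb=2 MMttCCbb=2 MMttCcBb=4 MMttCcbb=4 MMttccBb=2 MMttccbb=2 MmTTCCBb=4 MmTTCCbb=4 MmTTCcBb=8 MmTTCcbb=8 MmTTccBb=4 MmTTccbb=4 MmTtCCBb=8 MmTtCCbb=8 MmTtCcBb=16 MmTtCcbb=16 MmTtccBb=8 MmTtccbb=8 MmttCCBb=4 MmttCCbb=4 MmttCcBb=8 MmttCcbb=8 MmttccBb=4 Mmttccbb=4 mmTTCCBb=2 mmTTCCbb=2 mmTTCcBb=4 mmTTCcbb=4 mmTTccBb=2 mmTTccbb=2 mmTtCCBb=4 mmTtCCbb=4 mmTtCcBb=8 mmTtCcbb=8 mmTtccBb=4 mmTtccbb=4 mmttCCBb=2 mmttCCbb=2 mmttCcBb=4 mmttCcbb=4 mmttccBb=2 mmttccbb=2
M_ tt C_ B_ hits 18/256; gcd=2; 18÷2/256÷2 = 9/128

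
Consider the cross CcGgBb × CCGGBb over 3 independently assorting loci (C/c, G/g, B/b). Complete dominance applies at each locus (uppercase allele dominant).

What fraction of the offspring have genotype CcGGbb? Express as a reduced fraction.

CcGgBb gametes: CGB×1, CGb×1, CgB×1, Cgb×1, cGB×1, cGb×1, cgB×1, cgb×1
CCGGBb gametes: CGB×4, CGb×4
CcGgBb×CCGGBb grid (8·8=64): CCGGBB=4 CCGGBb=8 CCGGbb=4 CCGgBB=4 CCGgBb=8 CCGgbb=4 CcGGBB=4 CcGGBb=8 CcGGbb=4 CcGgBB=4 CcGgBb=8 CcGgbb=4
CcGGbb hits 4/64; gcd=4; 4÷4/64÷4 = 1/16

P(CcGGbb) = 1/16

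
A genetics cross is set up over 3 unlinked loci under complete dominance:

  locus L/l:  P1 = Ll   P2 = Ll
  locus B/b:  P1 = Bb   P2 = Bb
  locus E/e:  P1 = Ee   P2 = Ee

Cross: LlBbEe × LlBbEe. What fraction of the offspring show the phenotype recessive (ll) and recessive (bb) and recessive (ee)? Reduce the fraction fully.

P(ll bb ee) = 1/64

LlBbEe gametes: LBE×1, LBe×1, LbE×1, Lbe×1, lBE×1, lBe×1, lbE×1, lbe×1
LlBbEe gametes: LBE×1, LBe×1, LbE×1, Lbe×1, lBE×1, lBe×1, lbE×1, lbe×1
LlBbEe×LlBbEe grid (8·8=64): LLBBEE=1 LLBBEe=2 LLBBee=1 LLBbEE=2 LLBbEe=4 LLBbee=2 LLbbEE=1 LLbbEe=2 LLbbee=1 LlBBEE=2 LlBBEe=4 LlBBee=2 LlBbEE=4 LlBbEe=8 LlBbee=4 LlbbEE=2 LlbbEe=4 Llbbee=2 llBBEE=1 llBBEe=2 llBBee=1 llBbEE=2 llBbEe=4 llBbee=2 llbbEE=1 llbbEe=2 llbbee=1
ll bb ee hits 1/64; gcd=1; 1÷1/64÷1 = 1/64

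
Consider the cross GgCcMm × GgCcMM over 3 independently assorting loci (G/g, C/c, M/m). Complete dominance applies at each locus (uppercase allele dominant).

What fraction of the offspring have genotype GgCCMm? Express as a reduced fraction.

GgCcMm gametes: GCM×1, GCm×1, GcM×1, Gcm×1, gCM×1, gCm×1, gcM×1, gcm×1
GgCcMM gametes: GCM×2, GcM×2, gCM×2, gcM×2
GgCcMm×GgCcMM grid (8·8=64): GGCCMM=2 GGCCMm=2 GGCcMM=4 GGCcMm=4 GGccMM=2 GGccMm=2 GgCCMM=4 GgCCMm=4 GgCcMM=8 GgCcMm=8 GgccMM=4 GgccMm=4 ggCCMM=2 ggCCMm=2 ggCcMM=4 ggCcMm=4 ggccMM=2 ggccMm=2
GgCCMm hits 4/64; gcd=4; 4÷4/64÷4 = 1/16

P(GgCCMm) = 1/16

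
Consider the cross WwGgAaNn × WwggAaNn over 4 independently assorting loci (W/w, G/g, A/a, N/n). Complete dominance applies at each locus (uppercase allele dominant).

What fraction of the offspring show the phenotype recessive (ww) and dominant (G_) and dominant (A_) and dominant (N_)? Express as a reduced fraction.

WwGgAaNn gametes: WGAN×1, WGAn×1, WGaN×1, WGan×1, WgAN×1, WgAn×1, WgaN×1, Wgan×1, wGAN×1, wGAn×1, wGaN×1, wGan×1, wgAN×1, wgAn×1, wgaN×1, wgan×1
WwggAaNn gametes: WgAN×2, WgAn×2, WgaN×2, Wgan×2, wgAN×2, wgAn×2, wgaN×2, wgan×2
WwGgAaNn×WwggAaNn grid (16·16=256): WWGgAANN=2 WWGgAANn=4 WWGgAAnn=2 WWGgAaNN=4 WWGgAaNn=8 WWGgAann=4 WWGgaaNN=2 WWGgaaNn=4 WWGgaann=2 WWggAANN=2 WWggAANn=4 WWggAAnn=2 WWggAaNN=4 WWggAaNn=8 WWggAann=4 WWggaaNN=2 WWggaaNn=4 WWggaann=2 WwGgAANN=4 WwGgAANn=8 WwGgAAnn=4 WwGgAaNN=8 WwGgAaNn=16 WwGgAann=8 WwGgaaNN=4 WwGgaaNn=8 WwGgaann=4 WwggAANN=4 WwggAANn=8 WwggAAnn=4 WwggAaNN=8 WwggAaNn=16 WwggAann=8 WwggaaNN=4 WwggaaNn=8 Wwggaann=4 wwGgAANN=2 wwGgAANn=4 wwGgAAnn=2 wwGgAaNN=4 wwGgAaNn=8 wwGgAann=4 wwGgaaNN=2 wwGgaaNn=4 wwGgaann=2 wwggAANN=2 wwggAANn=4 wwggAAnn=2 wwggAaNN=4 wwggAaNn=8 wwggAann=4 wwggaaNN=2 wwggaaNn=4 wwggaann=2
ww G_ A_ N_ hits 18/256; gcd=2; 18÷2/256÷2 = 9/128

P(ww G_ A_ N_) = 9/128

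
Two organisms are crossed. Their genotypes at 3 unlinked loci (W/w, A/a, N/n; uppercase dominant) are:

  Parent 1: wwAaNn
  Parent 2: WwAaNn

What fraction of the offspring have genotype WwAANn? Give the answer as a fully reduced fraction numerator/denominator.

wwAaNn gametes: wAN×2, wAn×2, waN×2, wan×2
WwAaNn gametes: WAN×1, WAn×1, WaN×1, Wan×1, wAN×1, wAn×1, waN×1, wan×1
wwAaNn×WwAaNn grid (8·8=64): WwAANN=2 WwAANn=4 WwAAnn=2 WwAaNN=4 WwAaNn=8 WwAann=4 WwaaNN=2 WwaaNn=4 Wwaann=2 wwAANN=2 wwAANn=4 wwAAnn=2 wwAaNN=4 wwAaNn=8 wwAann=4 wwaaNN=2 wwaaNn=4 wwaann=2
WwAANn hits 4/64; gcd=4; 4÷4/64÷4 = 1/16

P(WwAANn) = 1/16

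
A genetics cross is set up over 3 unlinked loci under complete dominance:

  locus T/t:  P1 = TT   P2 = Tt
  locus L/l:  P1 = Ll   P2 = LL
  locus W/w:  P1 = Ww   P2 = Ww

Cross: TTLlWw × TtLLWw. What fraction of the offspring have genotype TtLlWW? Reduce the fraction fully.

TTLlWw gametes: TLW×2, TLw×2, TlW×2, Tlw×2
TtLLWw gametes: TLW×2, TLw×2, tLW×2, tLw×2
TTLlWw×TtLLWw grid (8·8=64): TTLLWW=4 TTLLWw=8 TTLLww=4 TTLlWW=4 TTLlWw=8 TTLlww=4 TtLLWW=4 TtLLWw=8 TtLLww=4 TtLlWW=4 TtLlWw=8 TtLlww=4
TtLlWW hits 4/64; gcd=4; 4÷4/64÷4 = 1/16

P(TtLlWW) = 1/16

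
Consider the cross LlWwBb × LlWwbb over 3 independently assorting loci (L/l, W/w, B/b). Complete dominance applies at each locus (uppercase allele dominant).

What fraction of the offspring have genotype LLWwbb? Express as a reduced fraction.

LlWwBb gametes: LWB×1, LWb×1, LwB×1, Lwb×1, lWB×1, lWb×1, lwB×1, lwb×1
LlWwbb gametes: LWb×2, Lwb×2, lWb×2, lwb×2
LlWwBb×LlWwbb grid (8·8=64): LLWWBb=2 LLWWbb=2 LLWwBb=4 LLWwbb=4 LLwwBb=2 LLwwbb=2 LlWWBb=4 LlWWbb=4 LlWwBb=8 LlWwbb=8 LlwwBb=4 Llwwbb=4 llWWBb=2 llWWbb=2 llWwBb=4 llWwbb=4 llwwBb=2 llwwbb=2
LLWwbb hits 4/64; gcd=4; 4÷4/64÷4 = 1/16

P(LLWwbb) = 1/16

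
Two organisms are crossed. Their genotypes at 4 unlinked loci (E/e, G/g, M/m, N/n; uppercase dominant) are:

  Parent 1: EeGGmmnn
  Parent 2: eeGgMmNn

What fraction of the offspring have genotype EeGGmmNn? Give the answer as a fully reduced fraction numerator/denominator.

P(EeGGmmNn) = 1/16

EeGGmmnn gametes: EGmn×8, eGmn×8
eeGgMmNn gametes: eGMN×2, eGMn×2, eGmN×2, eGmn×2, egMN×2, egMn×2, egmN×2, egmn×2
EeGGmmnn×eeGgMmNn grid (16·16=256): EeGGMmNn=16 EeGGMmnn=16 EeGGmmNn=16 EeGGmmnn=16 EeGgMmNn=16 EeGgMmnn=16 EeGgmmNn=16 EeGgmmnn=16 eeGGMmNn=16 eeGGMmnn=16 eeGGmmNn=16 eeGGmmnn=16 eeGgMmNn=16 eeGgMmnn=16 eeGgmmNn=16 eeGgmmnn=16
EeGGmmNn hits 16/256; gcd=16; 16÷16/256÷16 = 1/16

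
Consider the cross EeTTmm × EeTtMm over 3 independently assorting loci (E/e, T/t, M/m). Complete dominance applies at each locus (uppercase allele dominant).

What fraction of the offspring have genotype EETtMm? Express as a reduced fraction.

EeTTmm gametes: ETm×4, eTm×4
EeTtMm gametes: ETM×1, ETm×1, EtM×1, Etm×1, eTM×1, eTm×1, etM×1, etm×1
EeTTmm×EeTtMm grid (8·8=64): EETTMm=4 EETTmm=4 EETtMm=4 EETtmm=4 EeTTMm=8 EeTTmm=8 EeTtMm=8 EeTtmm=8 eeTTMm=4 eeTTmm=4 eeTtMm=4 eeTtmm=4
EETtMm hits 4/64; gcd=4; 4÷4/64÷4 = 1/16

P(EETtMm) = 1/16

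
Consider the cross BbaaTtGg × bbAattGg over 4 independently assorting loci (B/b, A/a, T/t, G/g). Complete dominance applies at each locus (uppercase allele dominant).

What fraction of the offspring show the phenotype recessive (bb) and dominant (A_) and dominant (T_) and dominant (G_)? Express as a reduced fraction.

P(bb A_ T_ G_) = 3/32

BbaaTtGg gametes: BaTG×2, BaTg×2, BatG×2, Batg×2, baTG×2, baTg×2, batG×2, batg×2
bbAattGg gametes: bAtG×4, bAtg×4, batG×4, batg×4
BbaaTtGg×bbAattGg grid (16·16=256): BbAaTtGG=8 BbAaTtGg=16 BbAaTtgg=8 BbAattGG=8 BbAattGg=16 BbAattgg=8 BbaaTtGG=8 BbaaTtGg=16 BbaaTtgg=8 BbaattGG=8 BbaattGg=16 Bbaattgg=8 bbAaTtGG=8 bbAaTtGg=16 bbAaTtgg=8 bbAattGG=8 bbAattGg=16 bbAattgg=8 bbaaTtGG=8 bbaaTtGg=16 bbaaTtgg=8 bbaattGG=8 bbaattGg=16 bbaattgg=8
bb A_ T_ G_ hits 24/256; gcd=8; 24÷8/256÷8 = 3/32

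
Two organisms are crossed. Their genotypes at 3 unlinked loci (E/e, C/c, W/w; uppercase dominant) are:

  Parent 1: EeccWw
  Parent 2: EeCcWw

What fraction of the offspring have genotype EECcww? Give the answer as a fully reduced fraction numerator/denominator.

EeccWw gametes: EcW×2, Ecw×2, ecW×2, ecw×2
EeCcWw gametes: ECW×1, ECw×1, EcW×1, Ecw×1, eCW×1, eCw×1, ecW×1, ecw×1
EeccWw×EeCcWw grid (8·8=64): EECcWW=2 EECcWw=4 EECcww=2 EEccWW=2 EEccWw=4 EEccww=2 EeCcWW=4 EeCcWw=8 EeCcww=4 EeccWW=4 EeccWw=8 Eeccww=4 eeCcWW=2 eeCcWw=4 eeCcww=2 eeccWW=2 eeccWw=4 eeccww=2
EECcww hits 2/64; gcd=2; 2÷2/64÷2 = 1/32

P(EECcww) = 1/32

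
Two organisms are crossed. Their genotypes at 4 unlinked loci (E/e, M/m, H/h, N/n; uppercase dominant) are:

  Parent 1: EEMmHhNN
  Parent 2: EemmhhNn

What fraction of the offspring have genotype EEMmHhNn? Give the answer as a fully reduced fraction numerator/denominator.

P(EEMmHhNn) = 1/16

EEMmHhNN gametes: EMHN×4, EMhN×4, EmHN×4, EmhN×4
EemmhhNn gametes: EmhN×4, Emhn×4, emhN×4, emhn×4
EEMmHhNN×EemmhhNn grid (16·16=256): EEMmHhNN=16 EEMmHhNn=16 EEMmhhNN=16 EEMmhhNn=16 EEmmHhNN=16 EEmmHhNn=16 EEmmhhNN=16 EEmmhhNn=16 EeMmHhNN=16 EeMmHhNn=16 EeMmhhNN=16 EeMmhhNn=16 EemmHhNN=16 EemmHhNn=16 EemmhhNN=16 EemmhhNn=16
EEMmHhNn hits 16/256; gcd=16; 16÷16/256÷16 = 1/16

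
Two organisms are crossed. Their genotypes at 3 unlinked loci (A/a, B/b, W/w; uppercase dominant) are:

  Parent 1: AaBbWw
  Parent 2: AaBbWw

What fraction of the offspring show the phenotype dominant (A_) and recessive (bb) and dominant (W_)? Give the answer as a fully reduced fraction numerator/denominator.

AaBbWw gametes: ABW×1, ABw×1, AbW×1, Abw×1, aBW×1, aBw×1, abW×1, abw×1
AaBbWw gametes: ABW×1, ABw×1, AbW×1, Abw×1, aBW×1, aBw×1, abW×1, abw×1
AaBbWw×AaBbWw grid (8·8=64): AABBWW=1 AABBWw=2 AABBww=1 AABbWW=2 AABbWw=4 AABbww=2 AAbbWW=1 AAbbWw=2 AAbbww=1 AaBBWW=2 AaBBWw=4 AaBBww=2 AaBbWW=4 AaBbWw=8 AaBbww=4 AabbWW=2 AabbWw=4 Aabbww=2 aaBBWW=1 aaBBWw=2 aaBBww=1 aaBbWW=2 aaBbWw=4 aaBbww=2 aabbWW=1 aabbWw=2 aabbww=1
A_ bb W_ hits 9/64; gcd=1; 9÷1/64÷1 = 9/64

P(A_ bb W_) = 9/64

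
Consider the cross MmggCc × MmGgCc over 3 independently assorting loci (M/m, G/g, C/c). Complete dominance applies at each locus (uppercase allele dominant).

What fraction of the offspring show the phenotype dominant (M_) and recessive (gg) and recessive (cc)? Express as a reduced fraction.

MmggCc gametes: MgC×2, Mgc×2, mgC×2, mgc×2
MmGgCc gametes: MGC×1, MGc×1, MgC×1, Mgc×1, mGC×1, mGc×1, mgC×1, mgc×1
MmggCc×MmGgCc grid (8·8=64): MMGgCC=2 MMGgCc=4 MMGgcc=2 MMggCC=2 MMggCc=4 MMggcc=2 MmGgCC=4 MmGgCc=8 MmGgcc=4 MmggCC=4 MmggCc=8 Mmggcc=4 mmGgCC=2 mmGgCc=4 mmGgcc=2 mmggCC=2 mmggCc=4 mmggcc=2
M_ gg cc hits 6/64; gcd=2; 6÷2/64÷2 = 3/32

P(M_ gg cc) = 3/32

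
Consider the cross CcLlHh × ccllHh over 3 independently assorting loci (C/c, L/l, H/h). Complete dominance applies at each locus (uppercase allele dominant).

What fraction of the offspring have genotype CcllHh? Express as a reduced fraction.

P(CcllHh) = 1/8

CcLlHh gametes: CLH×1, CLh×1, ClH×1, Clh×1, cLH×1, cLh×1, clH×1, clh×1
ccllHh gametes: clH×4, clh×4
CcLlHh×ccllHh grid (8·8=64): CcLlHH=4 CcLlHh=8 CcLlhh=4 CcllHH=4 CcllHh=8 Ccllhh=4 ccLlHH=4 ccLlHh=8 ccLlhh=4 ccllHH=4 ccllHh=8 ccllhh=4
CcllHh hits 8/64; gcd=8; 8÷8/64÷8 = 1/8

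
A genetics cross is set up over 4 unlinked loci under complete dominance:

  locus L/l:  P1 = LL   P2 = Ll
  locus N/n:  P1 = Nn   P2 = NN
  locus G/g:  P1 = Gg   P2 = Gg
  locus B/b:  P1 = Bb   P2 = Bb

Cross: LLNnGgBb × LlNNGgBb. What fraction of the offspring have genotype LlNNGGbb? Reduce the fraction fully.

P(LlNNGGbb) = 1/64

LLNnGgBb gametes: LNGB×2, LNGb×2, LNgB×2, LNgb×2, LnGB×2, LnGb×2, LngB×2, Lngb×2
LlNNGgBb gametes: LNGB×2, LNGb×2, LNgB×2, LNgb×2, lNGB×2, lNGb×2, lNgB×2, lNgb×2
LLNnGgBb×LlNNGgBb grid (16·16=256): LLNNGGBB=4 LLNNGGBb=8 LLNNGGbb=4 LLNNGgBB=8 LLNNGgBb=16 LLNNGgbb=8 LLNNggBB=4 LLNNggBb=8 LLNNggbb=4 LLNnGGBB=4 LLNnGGBb=8 LLNnGGbb=4 LLNnGgBB=8 LLNnGgBb=16 LLNnGgbb=8 LLNnggBB=4 LLNnggBb=8 LLNnggbb=4 LlNNGGBB=4 LlNNGGBb=8 LlNNGGbb=4 LlNNGgBB=8 LlNNGgBb=16 LlNNGgbb=8 LlNNggBB=4 LlNNggBb=8 LlNNggbb=4 LlNnGGBB=4 LlNnGGBb=8 LlNnGGbb=4 LlNnGgBB=8 LlNnGgBb=16 LlNnGgbb=8 LlNnggBB=4 LlNnggBb=8 LlNnggbb=4
LlNNGGbb hits 4/256; gcd=4; 4÷4/256÷4 = 1/64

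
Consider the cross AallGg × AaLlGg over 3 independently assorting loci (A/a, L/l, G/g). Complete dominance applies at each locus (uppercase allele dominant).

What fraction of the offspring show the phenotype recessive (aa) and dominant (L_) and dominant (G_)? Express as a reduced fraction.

AallGg gametes: AlG×2, Alg×2, alG×2, alg×2
AaLlGg gametes: ALG×1, ALg×1, AlG×1, Alg×1, aLG×1, aLg×1, alG×1, alg×1
AallGg×AaLlGg grid (8·8=64): AALlGG=2 AALlGg=4 AALlgg=2 AAllGG=2 AAllGg=4 AAllgg=2 AaLlGG=4 AaLlGg=8 AaLlgg=4 AallGG=4 AallGg=8 Aallgg=4 aaLlGG=2 aaLlGg=4 aaLlgg=2 aallGG=2 aallGg=4 aallgg=2
aa L_ G_ hits 6/64; gcd=2; 6÷2/64÷2 = 3/32

P(aa L_ G_) = 3/32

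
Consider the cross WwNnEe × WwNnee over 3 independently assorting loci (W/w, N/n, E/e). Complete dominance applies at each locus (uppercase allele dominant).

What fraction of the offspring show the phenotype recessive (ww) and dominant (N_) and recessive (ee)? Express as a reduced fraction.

WwNnEe gametes: WNE×1, WNe×1, WnE×1, Wne×1, wNE×1, wNe×1, wnE×1, wne×1
WwNnee gametes: WNe×2, Wne×2, wNe×2, wne×2
WwNnEe×WwNnee grid (8·8=64): WWNNEe=2 WWNNee=2 WWNnEe=4 WWNnee=4 WWnnEe=2 WWnnee=2 WwNNEe=4 WwNNee=4 WwNnEe=8 WwNnee=8 WwnnEe=4 Wwnnee=4 wwNNEe=2 wwNNee=2 wwNnEe=4 wwNnee=4 wwnnEe=2 wwnnee=2
ww N_ ee hits 6/64; gcd=2; 6÷2/64÷2 = 3/32

P(ww N_ ee) = 3/32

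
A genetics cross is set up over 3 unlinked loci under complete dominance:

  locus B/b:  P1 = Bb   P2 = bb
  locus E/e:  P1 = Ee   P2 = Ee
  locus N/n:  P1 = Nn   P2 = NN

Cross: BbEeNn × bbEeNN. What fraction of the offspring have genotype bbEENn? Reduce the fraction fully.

P(bbEENn) = 1/16

BbEeNn gametes: BEN×1, BEn×1, BeN×1, Ben×1, bEN×1, bEn×1, beN×1, ben×1
bbEeNN gametes: bEN×4, beN×4
BbEeNn×bbEeNN grid (8·8=64): BbEENN=4 BbEENn=4 BbEeNN=8 BbEeNn=8 BbeeNN=4 BbeeNn=4 bbEENN=4 bbEENn=4 bbEeNN=8 bbEeNn=8 bbeeNN=4 bbeeNn=4
bbEENn hits 4/64; gcd=4; 4÷4/64÷4 = 1/16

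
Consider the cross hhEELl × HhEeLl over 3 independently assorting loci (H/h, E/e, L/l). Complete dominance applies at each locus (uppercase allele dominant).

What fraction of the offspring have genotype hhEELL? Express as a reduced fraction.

P(hhEELL) = 1/16

hhEELl gametes: hEL×4, hEl×4
HhEeLl gametes: HEL×1, HEl×1, HeL×1, Hel×1, hEL×1, hEl×1, heL×1, hel×1
hhEELl×HhEeLl grid (8·8=64): HhEELL=4 HhEELl=8 HhEEll=4 HhEeLL=4 HhEeLl=8 HhEell=4 hhEELL=4 hhEELl=8 hhEEll=4 hhEeLL=4 hhEeLl=8 hhEell=4
hhEELL hits 4/64; gcd=4; 4÷4/64÷4 = 1/16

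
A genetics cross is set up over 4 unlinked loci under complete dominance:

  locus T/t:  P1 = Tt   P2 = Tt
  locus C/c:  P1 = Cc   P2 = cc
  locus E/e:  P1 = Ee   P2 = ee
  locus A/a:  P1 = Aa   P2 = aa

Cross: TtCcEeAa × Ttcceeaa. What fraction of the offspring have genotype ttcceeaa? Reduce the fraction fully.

TtCcEeAa gametes: TCEA×1, TCEa×1, TCeA×1, TCea×1, TcEA×1, TcEa×1, TceA×1, Tcea×1, tCEA×1, tCEa×1, tCeA×1, tCea×1, tcEA×1, tcEa×1, tceA×1, tcea×1
Ttcceeaa gametes: Tcea×8, tcea×8
TtCcEeAa×Ttcceeaa grid (16·16=256): TTCcEeAa=8 TTCcEeaa=8 TTCceeAa=8 TTCceeaa=8 TTccEeAa=8 TTccEeaa=8 TTcceeAa=8 TTcceeaa=8 TtCcEeAa=16 TtCcEeaa=16 TtCceeAa=16 TtCceeaa=16 TtccEeAa=16 TtccEeaa=16 TtcceeAa=16 Ttcceeaa=16 ttCcEeAa=8 ttCcEeaa=8 ttCceeAa=8 ttCceeaa=8 ttccEeAa=8 ttccEeaa=8 ttcceeAa=8 ttcceeaa=8
ttcceeaa hits 8/256; gcd=8; 8÷8/256÷8 = 1/32

P(ttcceeaa) = 1/32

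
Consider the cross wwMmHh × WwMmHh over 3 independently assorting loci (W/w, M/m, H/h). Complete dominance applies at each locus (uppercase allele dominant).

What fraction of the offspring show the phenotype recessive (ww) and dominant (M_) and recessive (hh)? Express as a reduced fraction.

P(ww M_ hh) = 3/32

wwMmHh gametes: wMH×2, wMh×2, wmH×2, wmh×2
WwMmHh gametes: WMH×1, WMh×1, WmH×1, Wmh×1, wMH×1, wMh×1, wmH×1, wmh×1
wwMmHh×WwMmHh grid (8·8=64): WwMMHH=2 WwMMHh=4 WwMMhh=2 WwMmHH=4 WwMmHh=8 WwMmhh=4 WwmmHH=2 WwmmHh=4 Wwmmhh=2 wwMMHH=2 wwMMHh=4 wwMMhh=2 wwMmHH=4 wwMmHh=8 wwMmhh=4 wwmmHH=2 wwmmHh=4 wwmmhh=2
ww M_ hh hits 6/64; gcd=2; 6÷2/64÷2 = 3/32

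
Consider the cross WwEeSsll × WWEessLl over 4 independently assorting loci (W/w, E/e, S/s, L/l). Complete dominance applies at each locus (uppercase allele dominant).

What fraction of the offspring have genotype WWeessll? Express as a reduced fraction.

P(WWeessll) = 1/32

WwEeSsll gametes: WESl×2, WEsl×2, WeSl×2, Wesl×2, wESl×2, wEsl×2, weSl×2, wesl×2
WWEessLl gametes: WEsL×4, WEsl×4, WesL×4, Wesl×4
WwEeSsll×WWEessLl grid (16·16=256): WWEESsLl=8 WWEESsll=8 WWEEssLl=8 WWEEssll=8 WWEeSsLl=16 WWEeSsll=16 WWEessLl=16 WWEessll=16 WWeeSsLl=8 WWeeSsll=8 WWeessLl=8 WWeessll=8 WwEESsLl=8 WwEESsll=8 WwEEssLl=8 WwEEssll=8 WwEeSsLl=16 WwEeSsll=16 WwEessLl=16 WwEessll=16 WweeSsLl=8 WweeSsll=8 WweessLl=8 Wweessll=8
WWeessll hits 8/256; gcd=8; 8÷8/256÷8 = 1/32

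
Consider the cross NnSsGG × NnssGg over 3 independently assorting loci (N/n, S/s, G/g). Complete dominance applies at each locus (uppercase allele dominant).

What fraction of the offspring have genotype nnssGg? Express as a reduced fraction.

P(nnssGg) = 1/16

NnSsGG gametes: NSG×2, NsG×2, nSG×2, nsG×2
NnssGg gametes: NsG×2, Nsg×2, nsG×2, nsg×2
NnSsGG×NnssGg grid (8·8=64): NNSsGG=4 NNSsGg=4 NNssGG=4 NNssGg=4 NnSsGG=8 NnSsGg=8 NnssGG=8 NnssGg=8 nnSsGG=4 nnSsGg=4 nnssGG=4 nnssGg=4
nnssGg hits 4/64; gcd=4; 4÷4/64÷4 = 1/16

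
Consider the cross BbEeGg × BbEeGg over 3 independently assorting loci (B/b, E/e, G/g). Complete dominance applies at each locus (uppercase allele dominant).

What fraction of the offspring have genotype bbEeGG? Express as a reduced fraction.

P(bbEeGG) = 1/32

BbEeGg gametes: BEG×1, BEg×1, BeG×1, Beg×1, bEG×1, bEg×1, beG×1, beg×1
BbEeGg gametes: BEG×1, BEg×1, BeG×1, Beg×1, bEG×1, bEg×1, beG×1, beg×1
BbEeGg×BbEeGg grid (8·8=64): BBEEGG=1 BBEEGg=2 BBEEgg=1 BBEeGG=2 BBEeGg=4 BBEegg=2 BBeeGG=1 BBeeGg=2 BBeegg=1 BbEEGG=2 BbEEGg=4 BbEEgg=2 BbEeGG=4 BbEeGg=8 BbEegg=4 BbeeGG=2 BbeeGg=4 Bbeegg=2 bbEEGG=1 bbEEGg=2 bbEEgg=1 bbEeGG=2 bbEeGg=4 bbEegg=2 bbeeGG=1 bbeeGg=2 bbeegg=1
bbEeGG hits 2/64; gcd=2; 2÷2/64÷2 = 1/32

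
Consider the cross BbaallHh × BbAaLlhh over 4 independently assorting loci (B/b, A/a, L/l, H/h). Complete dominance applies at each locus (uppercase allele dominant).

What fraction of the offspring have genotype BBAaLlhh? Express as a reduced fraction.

BbaallHh gametes: BalH×4, Balh×4, balH×4, balh×4
BbAaLlhh gametes: BALh×2, BAlh×2, BaLh×2, Balh×2, bALh×2, bAlh×2, baLh×2, balh×2
BbaallHh×BbAaLlhh grid (16·16=256): BBAaLlHh=8 BBAaLlhh=8 BBAallHh=8 BBAallhh=8 BBaaLlHh=8 BBaaLlhh=8 BBaallHh=8 BBaallhh=8 BbAaLlHh=16 BbAaLlhh=16 BbAallHh=16 BbAallhh=16 BbaaLlHh=16 BbaaLlhh=16 BbaallHh=16 Bbaallhh=16 bbAaLlHh=8 bbAaLlhh=8 bbAallHh=8 bbAallhh=8 bbaaLlHh=8 bbaaLlhh=8 bbaallHh=8 bbaallhh=8
BBAaLlhh hits 8/256; gcd=8; 8÷8/256÷8 = 1/32

P(BBAaLlhh) = 1/32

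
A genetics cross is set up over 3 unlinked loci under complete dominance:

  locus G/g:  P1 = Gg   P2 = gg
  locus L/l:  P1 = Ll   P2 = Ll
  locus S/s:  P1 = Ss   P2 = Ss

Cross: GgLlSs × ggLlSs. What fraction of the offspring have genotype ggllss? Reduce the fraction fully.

GgLlSs gametes: GLS×1, GLs×1, GlS×1, Gls×1, gLS×1, gLs×1, glS×1, gls×1
ggLlSs gametes: gLS×2, gLs×2, glS×2, gls×2
GgLlSs×ggLlSs grid (8·8=64): GgLLSS=2 GgLLSs=4 GgLLss=2 GgLlSS=4 GgLlSs=8 GgLlss=4 GgllSS=2 GgllSs=4 Ggllss=2 ggLLSS=2 ggLLSs=4 ggLLss=2 ggLlSS=4 ggLlSs=8 ggLlss=4 ggllSS=2 ggllSs=4 ggllss=2
ggllss hits 2/64; gcd=2; 2÷2/64÷2 = 1/32

P(ggllss) = 1/32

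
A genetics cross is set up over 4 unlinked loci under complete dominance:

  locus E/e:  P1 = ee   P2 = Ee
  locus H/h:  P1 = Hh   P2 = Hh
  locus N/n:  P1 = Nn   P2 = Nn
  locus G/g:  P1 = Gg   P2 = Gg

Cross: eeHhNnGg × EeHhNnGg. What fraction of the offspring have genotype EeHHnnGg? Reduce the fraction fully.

eeHhNnGg gametes: eHNG×2, eHNg×2, eHnG×2, eHng×2, ehNG×2, ehNg×2, ehnG×2, ehng×2
EeHhNnGg gametes: EHNG×1, EHNg×1, EHnG×1, EHng×1, EhNG×1, EhNg×1, EhnG×1, Ehng×1, eHNG×1, eHNg×1, eHnG×1, eHng×1, ehNG×1, ehNg×1, ehnG×1, ehng×1
eeHhNnGg×EeHhNnGg grid (16·16=256): EeHHNNGG=2 EeHHNNGg=4 EeHHNNgg=2 EeHHNnGG=4 EeHHNnGg=8 EeHHNngg=4 EeHHnnGG=2 EeHHnnGg=4 EeHHnngg=2 EeHhNNGG=4 EeHhNNGg=8 EeHhNNgg=4 EeHhNnGG=8 EeHhNnGg=16 EeHhNngg=8 EeHhnnGG=4 EeHhnnGg=8 EeHhnngg=4 EehhNNGG=2 EehhNNGg=4 EehhNNgg=2 EehhNnGG=4 EehhNnGg=8 EehhNngg=4 EehhnnGG=2 EehhnnGg=4 Eehhnngg=2 eeHHNNGG=2 eeHHNNGg=4 eeHHNNgg=2 eeHHNnGG=4 eeHHNnGg=8 eeHHNngg=4 eeHHnnGG=2 eeHHnnGg=4 eeHHnngg=2 eeHhNNGG=4 eeHhNNGg=8 eeHhNNgg=4 eeHhNnGG=8 eeHhNnGg=16 eeHhNngg=8 eeHhnnGG=4 eeHhnnGg=8 eeHhnngg=4 eehhNNGG=2 eehhNNGg=4 eehhNNgg=2 eehhNnGG=4 eehhNnGg=8 eehhNngg=4 eehhnnGG=2 eehhnnGg=4 eehhnngg=2
EeHHnnGg hits 4/256; gcd=4; 4÷4/256÷4 = 1/64

P(EeHHnnGg) = 1/64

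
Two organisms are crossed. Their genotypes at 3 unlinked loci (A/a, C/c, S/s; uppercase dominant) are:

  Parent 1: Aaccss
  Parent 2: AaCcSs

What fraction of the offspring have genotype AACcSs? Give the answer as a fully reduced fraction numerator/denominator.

P(AACcSs) = 1/16

Aaccss gametes: Acs×4, acs×4
AaCcSs gametes: ACS×1, ACs×1, AcS×1, Acs×1, aCS×1, aCs×1, acS×1, acs×1
Aaccss×AaCcSs grid (8·8=64): AACcSs=4 AACcss=4 AAccSs=4 AAccss=4 AaCcSs=8 AaCcss=8 AaccSs=8 Aaccss=8 aaCcSs=4 aaCcss=4 aaccSs=4 aaccss=4
AACcSs hits 4/64; gcd=4; 4÷4/64÷4 = 1/16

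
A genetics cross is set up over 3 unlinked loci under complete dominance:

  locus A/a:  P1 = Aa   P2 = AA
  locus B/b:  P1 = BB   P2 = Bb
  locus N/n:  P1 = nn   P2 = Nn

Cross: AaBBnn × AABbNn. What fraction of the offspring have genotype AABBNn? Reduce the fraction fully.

AaBBnn gametes: ABn×4, aBn×4
AABbNn gametes: ABN×2, ABn×2, AbN×2, Abn×2
AaBBnn×AABbNn grid (8·8=64): AABBNn=8 AABBnn=8 AABbNn=8 AABbnn=8 AaBBNn=8 AaBBnn=8 AaBbNn=8 AaBbnn=8
AABBNn hits 8/64; gcd=8; 8÷8/64÷8 = 1/8

P(AABBNn) = 1/8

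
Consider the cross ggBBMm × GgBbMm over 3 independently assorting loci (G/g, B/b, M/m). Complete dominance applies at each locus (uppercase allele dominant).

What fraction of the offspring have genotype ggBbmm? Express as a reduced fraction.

ggBBMm gametes: gBM×4, gBm×4
GgBbMm gametes: GBM×1, GBm×1, GbM×1, Gbm×1, gBM×1, gBm×1, gbM×1, gbm×1
ggBBMm×GgBbMm grid (8·8=64): GgBBMM=4 GgBBMm=8 GgBBmm=4 GgBbMM=4 GgBbMm=8 GgBbmm=4 ggBBMM=4 ggBBMm=8 ggBBmm=4 ggBbMM=4 ggBbMm=8 ggBbmm=4
ggBbmm hits 4/64; gcd=4; 4÷4/64÷4 = 1/16

P(ggBbmm) = 1/16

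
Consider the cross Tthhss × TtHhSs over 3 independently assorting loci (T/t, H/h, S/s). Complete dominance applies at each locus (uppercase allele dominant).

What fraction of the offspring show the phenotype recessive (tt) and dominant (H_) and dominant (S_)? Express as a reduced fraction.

Tthhss gametes: Ths×4, ths×4
TtHhSs gametes: THS×1, THs×1, ThS×1, Ths×1, tHS×1, tHs×1, thS×1, ths×1
Tthhss×TtHhSs grid (8·8=64): TTHhSs=4 TTHhss=4 TThhSs=4 TThhss=4 TtHhSs=8 TtHhss=8 TthhSs=8 Tthhss=8 ttHhSs=4 ttHhss=4 tthhSs=4 tthhss=4
tt H_ S_ hits 4/64; gcd=4; 4÷4/64÷4 = 1/16

P(tt H_ S_) = 1/16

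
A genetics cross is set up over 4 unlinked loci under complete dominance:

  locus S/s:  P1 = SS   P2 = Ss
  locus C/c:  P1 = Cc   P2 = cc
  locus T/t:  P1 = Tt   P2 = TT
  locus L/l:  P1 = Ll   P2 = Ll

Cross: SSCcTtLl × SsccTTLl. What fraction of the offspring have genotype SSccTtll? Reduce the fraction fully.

SSCcTtLl gametes: SCTL×2, SCTl×2, SCtL×2, SCtl×2, ScTL×2, ScTl×2, SctL×2, Sctl×2
SsccTTLl gametes: ScTL×4, ScTl×4, scTL×4, scTl×4
SSCcTtLl×SsccTTLl grid (16·16=256): SSCcTTLL=8 SSCcTTLl=16 SSCcTTll=8 SSCcTtLL=8 SSCcTtLl=16 SSCcTtll=8 SSccTTLL=8 SSccTTLl=16 SSccTTll=8 SSccTtLL=8 SSccTtLl=16 SSccTtll=8 SsCcTTLL=8 SsCcTTLl=16 SsCcTTll=8 SsCcTtLL=8 SsCcTtLl=16 SsCcTtll=8 SsccTTLL=8 SsccTTLl=16 SsccTTll=8 SsccTtLL=8 SsccTtLl=16 SsccTtll=8
SSccTtll hits 8/256; gcd=8; 8÷8/256÷8 = 1/32

P(SSccTtll) = 1/32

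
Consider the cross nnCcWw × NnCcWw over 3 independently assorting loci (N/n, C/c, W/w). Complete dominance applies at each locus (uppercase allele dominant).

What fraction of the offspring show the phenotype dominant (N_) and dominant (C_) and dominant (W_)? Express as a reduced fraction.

P(N_ C_ W_) = 9/32

nnCcWw gametes: nCW×2, nCw×2, ncW×2, ncw×2
NnCcWw gametes: NCW×1, NCw×1, NcW×1, Ncw×1, nCW×1, nCw×1, ncW×1, ncw×1
nnCcWw×NnCcWw grid (8·8=64): NnCCWW=2 NnCCWw=4 NnCCww=2 NnCcWW=4 NnCcWw=8 NnCcww=4 NnccWW=2 NnccWw=4 Nnccww=2 nnCCWW=2 nnCCWw=4 nnCCww=2 nnCcWW=4 nnCcWw=8 nnCcww=4 nnccWW=2 nnccWw=4 nnccww=2
N_ C_ W_ hits 18/64; gcd=2; 18÷2/64÷2 = 9/32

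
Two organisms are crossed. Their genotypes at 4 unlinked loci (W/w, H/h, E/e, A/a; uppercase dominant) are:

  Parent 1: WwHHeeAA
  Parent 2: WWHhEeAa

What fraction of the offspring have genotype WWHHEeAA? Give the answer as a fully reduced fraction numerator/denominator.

P(WWHHEeAA) = 1/16

WwHHeeAA gametes: WHeA×8, wHeA×8
WWHhEeAa gametes: WHEA×2, WHEa×2, WHeA×2, WHea×2, WhEA×2, WhEa×2, WheA×2, Whea×2
WwHHeeAA×WWHhEeAa grid (16·16=256): WWHHEeAA=16 WWHHEeAa=16 WWHHeeAA=16 WWHHeeAa=16 WWHhEeAA=16 WWHhEeAa=16 WWHheeAA=16 WWHheeAa=16 WwHHEeAA=16 WwHHEeAa=16 WwHHeeAA=16 WwHHeeAa=16 WwHhEeAA=16 WwHhEeAa=16 WwHheeAA=16 WwHheeAa=16
WWHHEeAA hits 16/256; gcd=16; 16÷16/256÷16 = 1/16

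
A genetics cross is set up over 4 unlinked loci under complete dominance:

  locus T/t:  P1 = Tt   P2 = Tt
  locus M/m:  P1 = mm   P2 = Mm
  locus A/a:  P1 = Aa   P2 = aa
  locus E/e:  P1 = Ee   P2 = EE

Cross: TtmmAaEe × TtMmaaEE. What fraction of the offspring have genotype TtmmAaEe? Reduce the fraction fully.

P(TtmmAaEe) = 1/16

TtmmAaEe gametes: TmAE×2, TmAe×2, TmaE×2, Tmae×2, tmAE×2, tmAe×2, tmaE×2, tmae×2
TtMmaaEE gametes: TMaE×4, TmaE×4, tMaE×4, tmaE×4
TtmmAaEe×TtMmaaEE grid (16·16=256): TTMmAaEE=8 TTMmAaEe=8 TTMmaaEE=8 TTMmaaEe=8 TTmmAaEE=8 TTmmAaEe=8 TTmmaaEE=8 TTmmaaEe=8 TtMmAaEE=16 TtMmAaEe=16 TtMmaaEE=16 TtMmaaEe=16 TtmmAaEE=16 TtmmAaEe=16 TtmmaaEE=16 TtmmaaEe=16 ttMmAaEE=8 ttMmAaEe=8 ttMmaaEE=8 ttMmaaEe=8 ttmmAaEE=8 ttmmAaEe=8 ttmmaaEE=8 ttmmaaEe=8
TtmmAaEe hits 16/256; gcd=16; 16÷16/256÷16 = 1/16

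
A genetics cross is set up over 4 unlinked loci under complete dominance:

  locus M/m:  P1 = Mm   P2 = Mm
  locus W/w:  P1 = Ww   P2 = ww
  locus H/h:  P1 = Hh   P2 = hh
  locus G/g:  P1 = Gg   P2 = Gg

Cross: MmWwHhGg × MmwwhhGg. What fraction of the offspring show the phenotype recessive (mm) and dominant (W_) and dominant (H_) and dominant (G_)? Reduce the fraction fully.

P(mm W_ H_ G_) = 3/64

MmWwHhGg gametes: MWHG×1, MWHg×1, MWhG×1, MWhg×1, MwHG×1, MwHg×1, MwhG×1, Mwhg×1, mWHG×1, mWHg×1, mWhG×1, mWhg×1, mwHG×1, mwHg×1, mwhG×1, mwhg×1
MmwwhhGg gametes: MwhG×4, Mwhg×4, mwhG×4, mwhg×4
MmWwHhGg×MmwwhhGg grid (16·16=256): MMWwHhGG=4 MMWwHhGg=8 MMWwHhgg=4 MMWwhhGG=4 MMWwhhGg=8 MMWwhhgg=4 MMwwHhGG=4 MMwwHhGg=8 MMwwHhgg=4 MMwwhhGG=4 MMwwhhGg=8 MMwwhhgg=4 MmWwHhGG=8 MmWwHhGg=16 MmWwHhgg=8 MmWwhhGG=8 MmWwhhGg=16 MmWwhhgg=8 MmwwHhGG=8 MmwwHhGg=16 MmwwHhgg=8 MmwwhhGG=8 MmwwhhGg=16 Mmwwhhgg=8 mmWwHhGG=4 mmWwHhGg=8 mmWwHhgg=4 mmWwhhGG=4 mmWwhhGg=8 mmWwhhgg=4 mmwwHhGG=4 mmwwHhGg=8 mmwwHhgg=4 mmwwhhGG=4 mmwwhhGg=8 mmwwhhgg=4
mm W_ H_ G_ hits 12/256; gcd=4; 12÷4/256÷4 = 3/64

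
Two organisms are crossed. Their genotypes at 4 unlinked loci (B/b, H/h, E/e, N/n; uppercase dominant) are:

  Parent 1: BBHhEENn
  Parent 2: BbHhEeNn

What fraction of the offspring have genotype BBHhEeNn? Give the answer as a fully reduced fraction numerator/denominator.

BBHhEENn gametes: BHEN×4, BHEn×4, BhEN×4, BhEn×4
BbHhEeNn gametes: BHEN×1, BHEn×1, BHeN×1, BHen×1, BhEN×1, BhEn×1, BheN×1, Bhen×1, bHEN×1, bHEn×1, bHeN×1, bHen×1, bhEN×1, bhEn×1, bheN×1, bhen×1
BBHhEENn×BbHhEeNn grid (16·16=256): BBHHEENN=4 BBHHEENn=8 BBHHEEnn=4 BBHHEeNN=4 BBHHEeNn=8 BBHHEenn=4 BBHhEENN=8 BBHhEENn=16 BBHhEEnn=8 BBHhEeNN=8 BBHhEeNn=16 BBHhEenn=8 BBhhEENN=4 BBhhEENn=8 BBhhEEnn=4 BBhhEeNN=4 BBhhEeNn=8 BBhhEenn=4 BbHHEENN=4 BbHHEENn=8 BbHHEEnn=4 BbHHEeNN=4 BbHHEeNn=8 BbHHEenn=4 BbHhEENN=8 BbHhEENn=16 BbHhEEnn=8 BbHhEeNN=8 BbHhEeNn=16 BbHhEenn=8 BbhhEENN=4 BbhhEENn=8 BbhhEEnn=4 BbhhEeNN=4 BbhhEeNn=8 BbhhEenn=4
BBHhEeNn hits 16/256; gcd=16; 16÷16/256÷16 = 1/16

P(BBHhEeNn) = 1/16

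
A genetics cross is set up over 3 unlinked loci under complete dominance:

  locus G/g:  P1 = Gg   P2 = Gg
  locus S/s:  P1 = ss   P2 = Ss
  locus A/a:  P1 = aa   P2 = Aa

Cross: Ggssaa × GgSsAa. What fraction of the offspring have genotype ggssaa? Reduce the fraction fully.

P(ggssaa) = 1/16

Ggssaa gametes: Gsa×4, gsa×4
GgSsAa gametes: GSA×1, GSa×1, GsA×1, Gsa×1, gSA×1, gSa×1, gsA×1, gsa×1
Ggssaa×GgSsAa grid (8·8=64): GGSsAa=4 GGSsaa=4 GGssAa=4 GGssaa=4 GgSsAa=8 GgSsaa=8 GgssAa=8 Ggssaa=8 ggSsAa=4 ggSsaa=4 ggssAa=4 ggssaa=4
ggssaa hits 4/64; gcd=4; 4÷4/64÷4 = 1/16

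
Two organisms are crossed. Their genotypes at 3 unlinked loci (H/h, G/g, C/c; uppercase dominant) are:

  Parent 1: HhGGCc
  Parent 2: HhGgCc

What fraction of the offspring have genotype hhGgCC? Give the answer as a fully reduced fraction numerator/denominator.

HhGGCc gametes: HGC×2, HGc×2, hGC×2, hGc×2
HhGgCc gametes: HGC×1, HGc×1, HgC×1, Hgc×1, hGC×1, hGc×1, hgC×1, hgc×1
HhGGCc×HhGgCc grid (8·8=64): HHGGCC=2 HHGGCc=4 HHGGcc=2 HHGgCC=2 HHGgCc=4 HHGgcc=2 HhGGCC=4 HhGGCc=8 HhGGcc=4 HhGgCC=4 HhGgCc=8 HhGgcc=4 hhGGCC=2 hhGGCc=4 hhGGcc=2 hhGgCC=2 hhGgCc=4 hhGgcc=2
hhGgCC hits 2/64; gcd=2; 2÷2/64÷2 = 1/32

P(hhGgCC) = 1/32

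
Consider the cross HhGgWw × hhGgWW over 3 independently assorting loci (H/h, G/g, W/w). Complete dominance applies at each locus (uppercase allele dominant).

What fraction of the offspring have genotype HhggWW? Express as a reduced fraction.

HhGgWw gametes: HGW×1, HGw×1, HgW×1, Hgw×1, hGW×1, hGw×1, hgW×1, hgw×1
hhGgWW gametes: hGW×4, hgW×4
HhGgWw×hhGgWW grid (8·8=64): HhGGWW=4 HhGGWw=4 HhGgWW=8 HhGgWw=8 HhggWW=4 HhggWw=4 hhGGWW=4 hhGGWw=4 hhGgWW=8 hhGgWw=8 hhggWW=4 hhggWw=4
HhggWW hits 4/64; gcd=4; 4÷4/64÷4 = 1/16

P(HhggWW) = 1/16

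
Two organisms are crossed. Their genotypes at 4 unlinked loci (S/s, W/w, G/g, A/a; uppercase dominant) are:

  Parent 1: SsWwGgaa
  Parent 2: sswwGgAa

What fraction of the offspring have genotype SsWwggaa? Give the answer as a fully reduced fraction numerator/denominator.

SsWwGgaa gametes: SWGa×2, SWga×2, SwGa×2, Swga×2, sWGa×2, sWga×2, swGa×2, swga×2
sswwGgAa gametes: swGA×4, swGa×4, swgA×4, swga×4
SsWwGgaa×sswwGgAa grid (16·16=256): SsWwGGAa=8 SsWwGGaa=8 SsWwGgAa=16 SsWwGgaa=16 SsWwggAa=8 SsWwggaa=8 SswwGGAa=8 SswwGGaa=8 SswwGgAa=16 SswwGgaa=16 SswwggAa=8 Sswwggaa=8 ssWwGGAa=8 ssWwGGaa=8 ssWwGgAa=16 ssWwGgaa=16 ssWwggAa=8 ssWwggaa=8 sswwGGAa=8 sswwGGaa=8 sswwGgAa=16 sswwGgaa=16 sswwggAa=8 sswwggaa=8
SsWwggaa hits 8/256; gcd=8; 8÷8/256÷8 = 1/32

P(SsWwggaa) = 1/32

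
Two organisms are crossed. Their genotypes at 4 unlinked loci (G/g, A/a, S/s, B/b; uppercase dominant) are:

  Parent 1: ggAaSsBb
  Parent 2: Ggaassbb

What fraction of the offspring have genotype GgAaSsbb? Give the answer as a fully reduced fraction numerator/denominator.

ggAaSsBb gametes: gASB×2, gASb×2, gAsB×2, gAsb×2, gaSB×2, gaSb×2, gasB×2, gasb×2
Ggaassbb gametes: Gasb×8, gasb×8
ggAaSsBb×Ggaassbb grid (16·16=256): GgAaSsBb=16 GgAaSsbb=16 GgAassBb=16 GgAassbb=16 GgaaSsBb=16 GgaaSsbb=16 GgaassBb=16 Ggaassbb=16 ggAaSsBb=16 ggAaSsbb=16 ggAassBb=16 ggAassbb=16 ggaaSsBb=16 ggaaSsbb=16 ggaassBb=16 ggaassbb=16
GgAaSsbb hits 16/256; gcd=16; 16÷16/256÷16 = 1/16

P(GgAaSsbb) = 1/16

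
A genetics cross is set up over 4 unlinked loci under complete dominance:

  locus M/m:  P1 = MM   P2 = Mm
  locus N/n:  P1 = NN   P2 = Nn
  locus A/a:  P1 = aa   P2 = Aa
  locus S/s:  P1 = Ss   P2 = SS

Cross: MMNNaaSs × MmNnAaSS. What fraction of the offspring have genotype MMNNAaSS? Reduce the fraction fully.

MMNNaaSs gametes: MNaS×8, MNas×8
MmNnAaSS gametes: MNAS×2, MNaS×2, MnAS×2, MnaS×2, mNAS×2, mNaS×2, mnAS×2, mnaS×2
MMNNaaSs×MmNnAaSS grid (16·16=256): MMNNAaSS=16 MMNNAaSs=16 MMNNaaSS=16 MMNNaaSs=16 MMNnAaSS=16 MMNnAaSs=16 MMNnaaSS=16 MMNnaaSs=16 MmNNAaSS=16 MmNNAaSs=16 MmNNaaSS=16 MmNNaaSs=16 MmNnAaSS=16 MmNnAaSs=16 MmNnaaSS=16 MmNnaaSs=16
MMNNAaSS hits 16/256; gcd=16; 16÷16/256÷16 = 1/16

P(MMNNAaSS) = 1/16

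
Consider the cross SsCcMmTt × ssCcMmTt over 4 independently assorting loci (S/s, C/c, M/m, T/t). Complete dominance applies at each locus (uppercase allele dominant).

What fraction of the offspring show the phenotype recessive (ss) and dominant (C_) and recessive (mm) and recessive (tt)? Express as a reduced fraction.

P(ss C_ mm tt) = 3/128

SsCcMmTt gametes: SCMT×1, SCMt×1, SCmT×1, SCmt×1, ScMT×1, ScMt×1, ScmT×1, Scmt×1, sCMT×1, sCMt×1, sCmT×1, sCmt×1, scMT×1, scMt×1, scmT×1, scmt×1
ssCcMmTt gametes: sCMT×2, sCMt×2, sCmT×2, sCmt×2, scMT×2, scMt×2, scmT×2, scmt×2
SsCcMmTt×ssCcMmTt grid (16·16=256): SsCCMMTT=2 SsCCMMTt=4 SsCCMMtt=2 SsCCMmTT=4 SsCCMmTt=8 SsCCMmtt=4 SsCCmmTT=2 SsCCmmTt=4 SsCCmmtt=2 SsCcMMTT=4 SsCcMMTt=8 SsCcMMtt=4 SsCcMmTT=8 SsCcMmTt=16 SsCcMmtt=8 SsCcmmTT=4 SsCcmmTt=8 SsCcmmtt=4 SsccMMTT=2 SsccMMTt=4 SsccMMtt=2 SsccMmTT=4 SsccMmTt=8 SsccMmtt=4 SsccmmTT=2 SsccmmTt=4 Ssccmmtt=2 ssCCMMTT=2 ssCCMMTt=4 ssCCMMtt=2 ssCCMmTT=4 ssCCMmTt=8 ssCCMmtt=4 ssCCmmTT=2 ssCCmmTt=4 ssCCmmtt=2 ssCcMMTT=4 ssCcMMTt=8 ssCcMMtt=4 ssCcMmTT=8 ssCcMmTt=16 ssCcMmtt=8 ssCcmmTT=4 ssCcmmTt=8 ssCcmmtt=4 ssccMMTT=2 ssccMMTt=4 ssccMMtt=2 ssccMmTT=4 ssccMmTt=8 ssccMmtt=4 ssccmmTT=2 ssccmmTt=4 ssccmmtt=2
ss C_ mm tt hits 6/256; gcd=2; 6÷2/256÷2 = 3/128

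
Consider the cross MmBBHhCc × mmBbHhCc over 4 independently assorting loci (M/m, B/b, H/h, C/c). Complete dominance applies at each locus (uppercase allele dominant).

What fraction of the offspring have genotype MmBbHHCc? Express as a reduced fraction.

MmBBHhCc gametes: MBHC×2, MBHc×2, MBhC×2, MBhc×2, mBHC×2, mBHc×2, mBhC×2, mBhc×2
mmBbHhCc gametes: mBHC×2, mBHc×2, mBhC×2, mBhc×2, mbHC×2, mbHc×2, mbhC×2, mbhc×2
MmBBHhCc×mmBbHhCc grid (16·16=256): MmBBHHCC=4 MmBBHHCc=8 MmBBHHcc=4 MmBBHhCC=8 MmBBHhCc=16 MmBBHhcc=8 MmBBhhCC=4 MmBBhhCc=8 MmBBhhcc=4 MmBbHHCC=4 MmBbHHCc=8 MmBbHHcc=4 MmBbHhCC=8 MmBbHhCc=16 MmBbHhcc=8 MmBbhhCC=4 MmBbhhCc=8 MmBbhhcc=4 mmBBHHCC=4 mmBBHHCc=8 mmBBHHcc=4 mmBBHhCC=8 mmBBHhCc=16 mmBBHhcc=8 mmBBhhCC=4 mmBBhhCc=8 mmBBhhcc=4 mmBbHHCC=4 mmBbHHCc=8 mmBbHHcc=4 mmBbHhCC=8 mmBbHhCc=16 mmBbHhcc=8 mmBbhhCC=4 mmBbhhCc=8 mmBbhhcc=4
MmBbHHCc hits 8/256; gcd=8; 8÷8/256÷8 = 1/32

P(MmBbHHCc) = 1/32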